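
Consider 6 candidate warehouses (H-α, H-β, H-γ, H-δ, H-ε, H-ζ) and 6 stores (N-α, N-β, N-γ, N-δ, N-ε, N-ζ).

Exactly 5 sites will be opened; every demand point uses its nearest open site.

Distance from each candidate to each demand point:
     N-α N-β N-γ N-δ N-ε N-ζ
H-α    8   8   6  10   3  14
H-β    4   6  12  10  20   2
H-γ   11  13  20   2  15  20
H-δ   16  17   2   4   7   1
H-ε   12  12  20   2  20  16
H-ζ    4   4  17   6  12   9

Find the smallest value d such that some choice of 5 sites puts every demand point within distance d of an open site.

4

Open {H-α, H-β, H-γ, H-δ, H-ζ}.
  Farthest demand point is N-α at distance 4 (to H-β); all others are ≤ 4.
With {H-α, H-β, H-δ, H-ε, H-ζ} the worst case is 4.
With {H-α, H-γ, H-δ, H-ε, H-ζ} the worst case is 4.
No size-5 selection achieves below 4.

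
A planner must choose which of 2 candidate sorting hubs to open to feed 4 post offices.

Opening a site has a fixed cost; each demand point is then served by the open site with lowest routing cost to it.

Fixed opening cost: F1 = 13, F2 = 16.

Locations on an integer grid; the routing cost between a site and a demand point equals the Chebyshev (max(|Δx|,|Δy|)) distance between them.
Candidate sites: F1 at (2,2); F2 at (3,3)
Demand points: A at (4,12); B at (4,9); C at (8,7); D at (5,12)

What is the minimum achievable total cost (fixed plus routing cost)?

45

Open {F2}: assign each demand point to its cheapest open site.
  A→F2 9, B→F2 6, C→F2 5, D→F2 9
  routing cost 29, fixed 16 → total 45.
Compare {F1}: routing cost 33 + fixed 13 = 46.
Compare {F1, F2}: routing cost 29 + fixed 29 = 58.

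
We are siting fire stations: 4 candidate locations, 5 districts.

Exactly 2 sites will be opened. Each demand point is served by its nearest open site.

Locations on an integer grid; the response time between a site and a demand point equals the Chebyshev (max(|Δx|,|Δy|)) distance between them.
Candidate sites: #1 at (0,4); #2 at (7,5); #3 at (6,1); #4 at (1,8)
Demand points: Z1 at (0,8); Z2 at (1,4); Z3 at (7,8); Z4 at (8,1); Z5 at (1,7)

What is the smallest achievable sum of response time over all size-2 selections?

13

Open {#2, #4}.
  Z1→#4 1, Z2→#4 4, Z3→#2 3, Z4→#2 4, Z5→#4 1  ⇒ total 13.
Compare {#3, #4}: total 14.
Compare {#1, #2}: total 15.
No size-2 selection does better; minimum is 13.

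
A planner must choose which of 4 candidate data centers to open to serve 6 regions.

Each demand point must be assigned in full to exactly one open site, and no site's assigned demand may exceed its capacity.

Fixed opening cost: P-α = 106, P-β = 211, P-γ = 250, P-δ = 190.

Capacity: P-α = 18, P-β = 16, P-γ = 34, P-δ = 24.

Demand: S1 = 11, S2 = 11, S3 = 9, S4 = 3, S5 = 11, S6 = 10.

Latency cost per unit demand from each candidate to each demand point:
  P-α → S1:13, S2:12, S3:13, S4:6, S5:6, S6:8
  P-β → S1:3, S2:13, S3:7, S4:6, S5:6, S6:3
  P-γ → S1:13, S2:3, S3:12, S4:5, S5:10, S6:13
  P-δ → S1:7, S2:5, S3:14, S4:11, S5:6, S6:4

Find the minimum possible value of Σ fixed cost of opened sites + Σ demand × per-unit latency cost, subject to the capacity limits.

823

Open {P-γ, P-δ}; cheapest assignment that respects the capacities:
  P-γ (cap 34, load 34): S2, S3, S4, S5 — cost 11×3 + 9×12 + 3×5 + 11×10 = 266
  P-δ (cap 24, load 21): S1, S6 — cost 11×7 + 10×4 = 117
  Shipping 383, fixed 440 → total 823.
  Any other capacity-feasible assignment to {P-γ, P-δ} ships for at least 383.
Compare {P-α, P-γ, P-δ}: its best feasible assignment gives total 885.
Compare {P-α, P-β, P-γ}: its best feasible assignment gives total 946.
Every other set of open sites that can feasibly serve all demand totals ≥ 885 even under its best assignment. Minimum: 823.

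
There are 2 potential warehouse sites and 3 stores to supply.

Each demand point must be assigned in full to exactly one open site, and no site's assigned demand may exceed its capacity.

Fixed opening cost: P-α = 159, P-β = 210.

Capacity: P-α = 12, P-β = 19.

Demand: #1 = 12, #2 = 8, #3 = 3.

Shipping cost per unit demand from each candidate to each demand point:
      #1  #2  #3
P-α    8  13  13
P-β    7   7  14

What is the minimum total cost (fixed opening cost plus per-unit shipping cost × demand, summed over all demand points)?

563

Open {P-α, P-β}; cheapest assignment that respects the capacities:
  P-α (cap 12, load 12): #1 — cost 12×8 = 96
  P-β (cap 19, load 11): #2, #3 — cost 8×7 + 3×14 = 98
  Shipping 194, fixed 369 → total 563.
  Any other capacity-feasible assignment to {P-α, P-β} ships for at least 194.
Total demand is 23 and no other set of sites has combined capacity ≥ 23, so {P-α, P-β} is the only feasible choice of open sites. Minimum: 563.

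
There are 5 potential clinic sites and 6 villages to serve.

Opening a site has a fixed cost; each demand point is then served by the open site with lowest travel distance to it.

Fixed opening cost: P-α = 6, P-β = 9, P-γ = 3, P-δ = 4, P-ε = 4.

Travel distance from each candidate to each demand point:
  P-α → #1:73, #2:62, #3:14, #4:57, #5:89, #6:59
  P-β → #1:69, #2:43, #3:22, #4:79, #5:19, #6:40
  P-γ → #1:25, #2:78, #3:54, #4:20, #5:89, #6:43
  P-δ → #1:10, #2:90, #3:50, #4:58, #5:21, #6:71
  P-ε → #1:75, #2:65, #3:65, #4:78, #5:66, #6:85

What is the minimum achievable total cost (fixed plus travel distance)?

168

Open {P-α, P-β, P-γ, P-δ}: assign each demand point to its cheapest open site.
  #1→P-δ 10, #2→P-β 43, #3→P-α 14, #4→P-γ 20, #5→P-β 19, #6→P-β 40
  travel distance 146, fixed 22 → total 168.
Compare {P-β, P-γ, P-δ}: travel distance 154 + fixed 16 = 170.
Compare {P-α, P-β, P-γ, P-δ, P-ε}: travel distance 146 + fixed 26 = 172.
Compare {P-β, P-γ, P-δ, P-ε}: travel distance 154 + fixed 20 = 174.
All other subsets cost ≥ 170. Minimum total cost: 168.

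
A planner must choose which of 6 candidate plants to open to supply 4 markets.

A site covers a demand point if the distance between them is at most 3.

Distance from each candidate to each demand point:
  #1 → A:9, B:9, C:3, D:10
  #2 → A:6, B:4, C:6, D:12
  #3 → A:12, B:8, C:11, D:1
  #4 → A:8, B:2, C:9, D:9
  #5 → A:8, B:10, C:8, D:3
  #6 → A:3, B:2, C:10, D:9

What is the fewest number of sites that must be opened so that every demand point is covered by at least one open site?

Coverage sets (demand points within 3 of each site):
  #1: {C}
  #2: {}
  #3: {D}
  #4: {B}
  #5: {D}
  #6: {A, B}
No 2 sites suffice: every size-2 union leaves at least one demand point uncovered.
But {#1, #3, #6} covers everything, so the minimum is 3.

3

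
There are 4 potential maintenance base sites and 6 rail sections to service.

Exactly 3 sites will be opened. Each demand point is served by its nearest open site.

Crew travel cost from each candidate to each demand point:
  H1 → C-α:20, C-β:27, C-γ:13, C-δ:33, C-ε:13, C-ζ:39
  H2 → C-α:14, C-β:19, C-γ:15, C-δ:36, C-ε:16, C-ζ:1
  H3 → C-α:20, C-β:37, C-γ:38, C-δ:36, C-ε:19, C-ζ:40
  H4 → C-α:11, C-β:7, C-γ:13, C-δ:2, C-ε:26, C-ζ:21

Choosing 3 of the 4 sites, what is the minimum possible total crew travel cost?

47

Open {H1, H2, H4}.
  C-α→H4 11, C-β→H4 7, C-γ→H1 13, C-δ→H4 2, C-ε→H1 13, C-ζ→H2 1  ⇒ total 47.
Compare {H2, H3, H4}: total 50.
Compare {H1, H3, H4}: total 67.
No size-3 selection does better; minimum is 47.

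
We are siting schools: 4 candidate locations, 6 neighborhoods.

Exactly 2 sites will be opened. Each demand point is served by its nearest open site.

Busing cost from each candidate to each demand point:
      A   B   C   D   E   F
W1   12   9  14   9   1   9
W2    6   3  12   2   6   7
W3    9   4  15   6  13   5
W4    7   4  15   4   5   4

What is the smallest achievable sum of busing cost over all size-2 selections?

Open {W1, W2}.
  A→W2 6, B→W2 3, C→W2 12, D→W2 2, E→W1 1, F→W2 7  ⇒ total 31.
Compare {W2, W4}: total 32.
Compare {W1, W4}: total 34.
No size-2 selection does better; minimum is 31.

31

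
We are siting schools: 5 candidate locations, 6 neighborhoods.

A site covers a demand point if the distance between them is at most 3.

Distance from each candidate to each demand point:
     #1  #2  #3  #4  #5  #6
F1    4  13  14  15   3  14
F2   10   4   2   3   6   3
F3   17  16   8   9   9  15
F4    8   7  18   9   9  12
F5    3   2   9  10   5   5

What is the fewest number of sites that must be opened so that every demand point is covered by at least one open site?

3

Coverage sets (demand points within 3 of each site):
  F1: {#5}
  F2: {#3, #4, #6}
  F3: {}
  F4: {}
  F5: {#1, #2}
No 2 sites suffice: every size-2 union leaves at least one demand point uncovered.
But {F1, F2, F5} covers everything, so the minimum is 3.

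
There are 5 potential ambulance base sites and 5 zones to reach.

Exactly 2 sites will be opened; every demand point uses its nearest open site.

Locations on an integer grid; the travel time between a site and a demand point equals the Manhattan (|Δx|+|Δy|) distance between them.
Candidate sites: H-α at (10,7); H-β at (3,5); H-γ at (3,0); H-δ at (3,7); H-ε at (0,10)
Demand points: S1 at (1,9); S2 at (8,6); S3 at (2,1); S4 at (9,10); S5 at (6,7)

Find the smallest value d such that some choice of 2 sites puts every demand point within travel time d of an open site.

6

Open {H-α, H-β}.
  Farthest demand point is S1 at travel time 6 (to H-β); all others are ≤ 6.
With {H-α, H-δ} the worst case is 7.
With {H-β, H-δ} the worst case is 9.
No size-2 selection achieves below 6.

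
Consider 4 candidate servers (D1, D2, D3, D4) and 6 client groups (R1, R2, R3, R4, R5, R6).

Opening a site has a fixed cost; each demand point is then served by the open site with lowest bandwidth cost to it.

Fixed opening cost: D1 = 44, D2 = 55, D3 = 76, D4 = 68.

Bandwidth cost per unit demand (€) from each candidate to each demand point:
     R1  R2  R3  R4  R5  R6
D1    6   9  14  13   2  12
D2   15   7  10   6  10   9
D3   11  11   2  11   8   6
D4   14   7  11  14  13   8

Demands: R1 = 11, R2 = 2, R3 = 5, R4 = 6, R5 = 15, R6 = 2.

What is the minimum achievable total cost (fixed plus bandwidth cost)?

313

Open {D1, D2}: assign each demand point to its cheapest open site.
  R1→D1 11×6=66, R2→D2 2×7=14, R3→D2 5×10=50, R4→D2 6×6=36, R5→D1 15×2=30, R6→D2 2×9=18
  bandwidth cost 214, fixed 99 → total 313.
Compare {D1, D3}: bandwidth cost 202 + fixed 120 = 322.
Compare {D1}: bandwidth cost 286 + fixed 44 = 330.
Compare {D1, D2, D3}: bandwidth cost 168 + fixed 175 = 343.
All other subsets cost ≥ 322. Minimum total cost: 313.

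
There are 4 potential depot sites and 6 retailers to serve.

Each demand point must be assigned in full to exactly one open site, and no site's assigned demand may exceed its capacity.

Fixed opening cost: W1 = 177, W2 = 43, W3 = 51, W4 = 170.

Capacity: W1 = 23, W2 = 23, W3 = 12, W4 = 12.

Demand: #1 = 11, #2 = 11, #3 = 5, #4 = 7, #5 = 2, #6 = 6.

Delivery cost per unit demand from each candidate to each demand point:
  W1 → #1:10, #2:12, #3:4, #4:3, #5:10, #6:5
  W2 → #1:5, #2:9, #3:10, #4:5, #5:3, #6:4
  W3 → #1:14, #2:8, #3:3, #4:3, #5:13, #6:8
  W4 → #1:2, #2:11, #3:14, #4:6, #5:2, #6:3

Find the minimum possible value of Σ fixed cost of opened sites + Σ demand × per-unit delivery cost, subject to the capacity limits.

Open {W2, W3, W4}; cheapest assignment that respects the capacities:
  W2 (cap 23, load 19): #2, #5, #6 — cost 11×9 + 2×3 + 6×4 = 129
  W3 (cap 12, load 12): #3, #4 — cost 5×3 + 7×3 = 36
  W4 (cap 12, load 11): #1 — cost 11×2 = 22
  Shipping 187, fixed 264 → total 451.
  Any other capacity-feasible assignment to {W2, W3, W4} ships for at least 187.
Compare {W1, W2}: its best feasible assignment gives total 465.
Compare {W1, W2, W3}: its best feasible assignment gives total 485.
Every other set of open sites that can feasibly serve all demand totals ≥ 465 even under its best assignment. Minimum: 451.

451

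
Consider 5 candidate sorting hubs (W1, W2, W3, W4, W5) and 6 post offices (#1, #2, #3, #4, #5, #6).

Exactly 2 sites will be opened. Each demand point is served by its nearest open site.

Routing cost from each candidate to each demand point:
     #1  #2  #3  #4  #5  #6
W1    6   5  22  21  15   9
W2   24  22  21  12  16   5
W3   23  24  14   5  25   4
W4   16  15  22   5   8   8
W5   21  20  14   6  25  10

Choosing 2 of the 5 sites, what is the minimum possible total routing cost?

49

Open {W1, W3}.
  #1→W1 6, #2→W1 5, #3→W3 14, #4→W3 5, #5→W1 15, #6→W3 4  ⇒ total 49.
Compare {W1, W4}: total 54.
Compare {W1, W5}: total 55.
No size-2 selection does better; minimum is 49.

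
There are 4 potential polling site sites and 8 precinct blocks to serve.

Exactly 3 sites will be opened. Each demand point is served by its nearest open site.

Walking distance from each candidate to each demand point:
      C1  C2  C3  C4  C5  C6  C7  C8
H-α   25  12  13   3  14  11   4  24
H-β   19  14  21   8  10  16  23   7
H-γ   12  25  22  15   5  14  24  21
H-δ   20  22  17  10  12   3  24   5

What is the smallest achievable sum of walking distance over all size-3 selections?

Open {H-α, H-γ, H-δ}.
  C1→H-γ 12, C2→H-α 12, C3→H-α 13, C4→H-α 3, C5→H-γ 5, C6→H-δ 3, C7→H-α 4, C8→H-δ 5  ⇒ total 57.
Compare {H-α, H-β, H-γ}: total 67.
Compare {H-α, H-β, H-δ}: total 69.
No size-3 selection does better; minimum is 57.

57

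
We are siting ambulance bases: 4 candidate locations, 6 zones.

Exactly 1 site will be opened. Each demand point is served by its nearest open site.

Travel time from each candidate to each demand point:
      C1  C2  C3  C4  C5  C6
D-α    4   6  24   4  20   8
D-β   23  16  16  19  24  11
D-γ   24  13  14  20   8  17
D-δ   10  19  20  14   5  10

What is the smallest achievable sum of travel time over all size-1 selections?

Open {D-α}.
  C1→D-α 4, C2→D-α 6, C3→D-α 24, C4→D-α 4, C5→D-α 20, C6→D-α 8  ⇒ total 66.
Compare {D-δ}: total 78.
Compare {D-γ}: total 96.
No size-1 selection does better; minimum is 66.

66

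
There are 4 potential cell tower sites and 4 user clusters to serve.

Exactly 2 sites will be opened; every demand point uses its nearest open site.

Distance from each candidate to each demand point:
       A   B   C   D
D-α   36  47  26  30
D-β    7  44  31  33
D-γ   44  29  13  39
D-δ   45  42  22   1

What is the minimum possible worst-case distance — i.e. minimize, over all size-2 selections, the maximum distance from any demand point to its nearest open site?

33

Open {D-β, D-γ}.
  Farthest demand point is D at distance 33 (to D-β); all others are ≤ 33.
With {D-α, D-γ} the worst case is 36.
With {D-α, D-δ} the worst case is 42.
No size-2 selection achieves below 33.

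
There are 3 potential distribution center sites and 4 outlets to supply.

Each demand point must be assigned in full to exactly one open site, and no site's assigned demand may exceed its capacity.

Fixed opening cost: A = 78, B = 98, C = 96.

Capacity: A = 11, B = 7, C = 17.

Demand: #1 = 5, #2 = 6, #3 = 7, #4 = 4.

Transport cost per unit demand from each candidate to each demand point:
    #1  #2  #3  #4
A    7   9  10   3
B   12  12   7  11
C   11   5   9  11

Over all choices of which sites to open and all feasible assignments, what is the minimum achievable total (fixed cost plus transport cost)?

314

Open {A, C}; cheapest assignment that respects the capacities:
  A (cap 11, load 9): #1, #4 — cost 5×7 + 4×3 = 47
  C (cap 17, load 13): #2, #3 — cost 6×5 + 7×9 = 93
  Shipping 140, fixed 174 → total 314.
  Any other capacity-feasible assignment to {A, C} ships for at least 140.
Compare {B, C}: its best feasible assignment gives total 372.
Compare {A, B, C}: its best feasible assignment gives total 398.
Every other set of open sites that can feasibly serve all demand totals ≥ 372 even under its best assignment. Minimum: 314.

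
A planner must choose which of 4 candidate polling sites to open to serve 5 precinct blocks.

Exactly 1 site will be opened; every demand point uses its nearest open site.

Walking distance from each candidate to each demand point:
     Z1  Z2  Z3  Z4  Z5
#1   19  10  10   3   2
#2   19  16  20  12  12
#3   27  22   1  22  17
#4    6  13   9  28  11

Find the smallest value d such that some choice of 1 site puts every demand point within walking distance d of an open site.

Open {#1}.
  Farthest demand point is Z1 at walking distance 19 (to #1); all others are ≤ 19.
With {#2} the worst case is 20.
With {#3} the worst case is 27.
No size-1 selection achieves below 19.

19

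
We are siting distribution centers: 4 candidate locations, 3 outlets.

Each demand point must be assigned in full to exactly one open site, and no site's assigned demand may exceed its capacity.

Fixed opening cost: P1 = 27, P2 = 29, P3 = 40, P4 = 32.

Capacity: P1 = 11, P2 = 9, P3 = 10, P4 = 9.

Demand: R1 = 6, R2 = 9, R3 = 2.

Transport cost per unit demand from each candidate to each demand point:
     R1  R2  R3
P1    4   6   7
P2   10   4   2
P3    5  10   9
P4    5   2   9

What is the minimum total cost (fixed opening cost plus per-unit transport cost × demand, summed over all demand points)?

115

Open {P1, P4}; cheapest assignment that respects the capacities:
  P1 (cap 11, load 8): R1, R3 — cost 6×4 + 2×7 = 38
  P4 (cap 9, load 9): R2 — cost 9×2 = 18
  Shipping 56, fixed 59 → total 115.
  Any other capacity-feasible assignment to {P1, P4} ships for at least 56.
Compare {P1, P2}: its best feasible assignment gives total 130.
Compare {P1, P2, P4}: its best feasible assignment gives total 134.
Every other set of open sites that can feasibly serve all demand totals ≥ 130 even under its best assignment. Minimum: 115.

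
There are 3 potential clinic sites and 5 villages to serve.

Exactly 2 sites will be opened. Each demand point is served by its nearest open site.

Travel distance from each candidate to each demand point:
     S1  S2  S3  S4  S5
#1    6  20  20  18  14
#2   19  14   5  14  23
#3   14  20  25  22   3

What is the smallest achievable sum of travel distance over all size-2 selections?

50

Open {#2, #3}.
  S1→#3 14, S2→#2 14, S3→#2 5, S4→#2 14, S5→#3 3  ⇒ total 50.
Compare {#1, #2}: total 53.
Compare {#1, #3}: total 67.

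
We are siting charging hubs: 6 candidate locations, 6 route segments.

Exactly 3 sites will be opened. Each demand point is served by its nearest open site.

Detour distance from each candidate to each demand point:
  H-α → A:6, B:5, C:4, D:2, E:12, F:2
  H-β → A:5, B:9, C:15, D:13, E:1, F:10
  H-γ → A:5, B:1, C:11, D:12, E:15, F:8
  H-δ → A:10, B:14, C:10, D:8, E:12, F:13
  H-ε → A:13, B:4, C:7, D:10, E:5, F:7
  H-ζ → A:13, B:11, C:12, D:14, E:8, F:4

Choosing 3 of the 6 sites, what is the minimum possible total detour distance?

Open {H-α, H-β, H-γ}.
  A→H-β 5, B→H-γ 1, C→H-α 4, D→H-α 2, E→H-β 1, F→H-α 2  ⇒ total 15.
Compare {H-α, H-β, H-ε}: total 18.
Compare {H-α, H-β, H-δ}: total 19.
No size-3 selection does better; minimum is 15.

15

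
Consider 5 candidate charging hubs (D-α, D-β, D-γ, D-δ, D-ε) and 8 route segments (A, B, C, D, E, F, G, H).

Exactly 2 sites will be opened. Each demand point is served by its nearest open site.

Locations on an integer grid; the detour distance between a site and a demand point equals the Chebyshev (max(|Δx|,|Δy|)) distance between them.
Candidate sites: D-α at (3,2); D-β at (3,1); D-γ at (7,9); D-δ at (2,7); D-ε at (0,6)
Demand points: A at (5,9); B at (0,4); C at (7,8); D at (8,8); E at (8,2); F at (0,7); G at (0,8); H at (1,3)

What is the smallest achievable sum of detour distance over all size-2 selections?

19

Open {D-γ, D-ε}.
  A→D-γ 2, B→D-ε 2, C→D-γ 1, D→D-γ 1, E→D-γ 7, F→D-ε 1, G→D-ε 2, H→D-ε 3  ⇒ total 19.
Compare {D-γ, D-δ}: total 21.
Compare {D-α, D-γ}: total 25.
No size-2 selection does better; minimum is 19.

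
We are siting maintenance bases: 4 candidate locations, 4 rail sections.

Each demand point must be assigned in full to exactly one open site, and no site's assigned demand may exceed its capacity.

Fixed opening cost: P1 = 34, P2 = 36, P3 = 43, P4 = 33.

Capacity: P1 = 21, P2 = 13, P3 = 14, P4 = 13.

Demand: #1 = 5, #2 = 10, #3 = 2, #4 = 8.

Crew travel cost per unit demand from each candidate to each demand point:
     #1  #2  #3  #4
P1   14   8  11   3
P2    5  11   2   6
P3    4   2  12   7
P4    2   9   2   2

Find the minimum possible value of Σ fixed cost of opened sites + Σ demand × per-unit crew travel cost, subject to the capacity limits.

Open {P3, P4}; cheapest assignment that respects the capacities:
  P3 (cap 14, load 12): #2, #3 — cost 10×2 + 2×12 = 44
  P4 (cap 13, load 13): #1, #4 — cost 5×2 + 8×2 = 26
  Shipping 70, fixed 76 → total 146.
  Any other capacity-feasible assignment to {P3, P4} ships for at least 70.
Compare {P2, P3, P4}: its best feasible assignment gives total 162.
Compare {P1, P3, P4}: its best feasible assignment gives total 168.
Every other set of open sites that can feasibly serve all demand totals ≥ 162 even under its best assignment. Minimum: 146.

146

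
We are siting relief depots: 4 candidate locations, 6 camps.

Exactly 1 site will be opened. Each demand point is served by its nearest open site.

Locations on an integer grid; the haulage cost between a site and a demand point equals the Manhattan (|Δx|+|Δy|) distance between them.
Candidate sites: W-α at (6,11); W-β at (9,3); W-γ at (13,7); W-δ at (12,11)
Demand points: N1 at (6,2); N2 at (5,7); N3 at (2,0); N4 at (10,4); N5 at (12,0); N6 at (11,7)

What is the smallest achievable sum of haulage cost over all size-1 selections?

Open {W-β}.
  N1→W-β 4, N2→W-β 8, N3→W-β 10, N4→W-β 2, N5→W-β 6, N6→W-β 6  ⇒ total 36.
Compare {W-γ}: total 54.
Compare {W-α}: total 66.
No size-1 selection does better; minimum is 36.

36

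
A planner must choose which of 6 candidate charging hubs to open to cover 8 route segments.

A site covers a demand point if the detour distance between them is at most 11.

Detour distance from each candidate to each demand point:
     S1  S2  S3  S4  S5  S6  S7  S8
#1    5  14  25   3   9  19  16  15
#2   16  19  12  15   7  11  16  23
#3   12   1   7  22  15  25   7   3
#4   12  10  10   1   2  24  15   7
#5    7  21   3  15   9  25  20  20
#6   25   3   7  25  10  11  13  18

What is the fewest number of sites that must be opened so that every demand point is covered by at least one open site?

3

Coverage sets (demand points within 11 of each site):
  #1: {S1, S4, S5}
  #2: {S5, S6}
  #3: {S2, S3, S7, S8}
  #4: {S2, S3, S4, S5, S8}
  #5: {S1, S3, S5}
  #6: {S2, S3, S5, S6}
No 2 sites suffice: every size-2 union leaves at least one demand point uncovered.
But {#1, #2, #3} covers everything, so the minimum is 3.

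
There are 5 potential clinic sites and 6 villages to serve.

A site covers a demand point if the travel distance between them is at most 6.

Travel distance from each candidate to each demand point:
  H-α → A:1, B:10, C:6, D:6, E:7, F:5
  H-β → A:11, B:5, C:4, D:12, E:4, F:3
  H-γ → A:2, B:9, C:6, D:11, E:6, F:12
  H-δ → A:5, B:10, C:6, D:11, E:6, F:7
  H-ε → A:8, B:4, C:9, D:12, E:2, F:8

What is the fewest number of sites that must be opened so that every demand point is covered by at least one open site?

Coverage sets (demand points within 6 of each site):
  H-α: {A, C, D, F}
  H-β: {B, C, E, F}
  H-γ: {A, C, E}
  H-δ: {A, C, E}
  H-ε: {B, E}
No single site covers all 6 demand points.
But {H-α, H-β} covers everything, so the minimum is 2.

2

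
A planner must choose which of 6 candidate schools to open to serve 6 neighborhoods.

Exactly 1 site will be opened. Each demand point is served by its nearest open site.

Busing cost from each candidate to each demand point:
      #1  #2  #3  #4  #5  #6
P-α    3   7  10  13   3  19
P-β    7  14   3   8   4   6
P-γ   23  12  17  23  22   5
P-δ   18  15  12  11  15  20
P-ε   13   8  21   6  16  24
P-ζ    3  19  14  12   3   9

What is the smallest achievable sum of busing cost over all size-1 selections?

42

Open {P-β}.
  #1→P-β 7, #2→P-β 14, #3→P-β 3, #4→P-β 8, #5→P-β 4, #6→P-β 6  ⇒ total 42.
Compare {P-α}: total 55.
Compare {P-ζ}: total 60.
No size-1 selection does better; minimum is 42.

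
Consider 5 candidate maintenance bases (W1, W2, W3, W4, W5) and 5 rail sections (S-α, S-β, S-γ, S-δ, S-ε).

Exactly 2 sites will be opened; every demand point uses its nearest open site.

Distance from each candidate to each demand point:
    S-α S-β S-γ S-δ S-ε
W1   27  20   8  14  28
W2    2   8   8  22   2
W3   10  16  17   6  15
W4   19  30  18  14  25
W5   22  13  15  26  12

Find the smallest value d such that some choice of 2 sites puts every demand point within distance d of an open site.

Open {W2, W3}.
  Farthest demand point is S-β at distance 8 (to W2); all others are ≤ 8.
With {W1, W2} the worst case is 14.
With {W2, W4} the worst case is 14.
No size-2 selection achieves below 8.

8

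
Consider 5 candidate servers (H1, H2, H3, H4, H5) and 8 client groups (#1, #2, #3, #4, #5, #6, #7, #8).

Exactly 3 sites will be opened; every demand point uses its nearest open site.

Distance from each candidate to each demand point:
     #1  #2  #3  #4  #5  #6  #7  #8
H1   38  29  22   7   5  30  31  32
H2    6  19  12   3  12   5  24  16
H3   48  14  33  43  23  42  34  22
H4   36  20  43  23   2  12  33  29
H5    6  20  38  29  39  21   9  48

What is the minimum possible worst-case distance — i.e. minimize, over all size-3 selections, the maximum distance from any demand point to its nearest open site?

16

Open {H2, H3, H5}.
  Farthest demand point is #8 at distance 16 (to H2); all others are ≤ 16.
With {H1, H2, H5} the worst case is 19.
With {H2, H4, H5} the worst case is 19.
No size-3 selection achieves below 16.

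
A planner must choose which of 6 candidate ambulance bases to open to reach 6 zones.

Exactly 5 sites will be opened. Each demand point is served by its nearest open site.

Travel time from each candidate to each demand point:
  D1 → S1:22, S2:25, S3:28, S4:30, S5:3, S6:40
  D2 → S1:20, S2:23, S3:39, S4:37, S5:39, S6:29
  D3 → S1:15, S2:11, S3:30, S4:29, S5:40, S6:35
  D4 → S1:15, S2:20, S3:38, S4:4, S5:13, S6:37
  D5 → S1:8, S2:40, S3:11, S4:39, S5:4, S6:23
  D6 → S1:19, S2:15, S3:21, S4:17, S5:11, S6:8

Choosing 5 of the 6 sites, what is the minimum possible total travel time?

45

Open {D1, D3, D4, D5, D6}.
  S1→D5 8, S2→D3 11, S3→D5 11, S4→D4 4, S5→D1 3, S6→D6 8  ⇒ total 45.
Compare {D2, D3, D4, D5, D6}: total 46.
Compare {D1, D2, D4, D5, D6}: total 49.
No size-5 selection does better; minimum is 45.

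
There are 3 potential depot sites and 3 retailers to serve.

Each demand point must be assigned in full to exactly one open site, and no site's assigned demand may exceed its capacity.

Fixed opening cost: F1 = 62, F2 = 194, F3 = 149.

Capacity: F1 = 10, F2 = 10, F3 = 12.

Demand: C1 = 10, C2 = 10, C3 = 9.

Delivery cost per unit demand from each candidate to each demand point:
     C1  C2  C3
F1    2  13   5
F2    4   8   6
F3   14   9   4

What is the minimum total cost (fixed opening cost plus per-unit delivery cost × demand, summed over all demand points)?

Open {F1, F2, F3}; cheapest assignment that respects the capacities:
  F1 (cap 10, load 10): C1 — cost 10×2 = 20
  F2 (cap 10, load 10): C2 — cost 10×8 = 80
  F3 (cap 12, load 9): C3 — cost 9×4 = 36
  Shipping 136, fixed 405 → total 541.
  Any other capacity-feasible assignment to {F1, F2, F3} ships for at least 136.
Total demand is 29 and no other set of sites has combined capacity ≥ 29, so {F1, F2, F3} is the only feasible choice of open sites. Minimum: 541.

541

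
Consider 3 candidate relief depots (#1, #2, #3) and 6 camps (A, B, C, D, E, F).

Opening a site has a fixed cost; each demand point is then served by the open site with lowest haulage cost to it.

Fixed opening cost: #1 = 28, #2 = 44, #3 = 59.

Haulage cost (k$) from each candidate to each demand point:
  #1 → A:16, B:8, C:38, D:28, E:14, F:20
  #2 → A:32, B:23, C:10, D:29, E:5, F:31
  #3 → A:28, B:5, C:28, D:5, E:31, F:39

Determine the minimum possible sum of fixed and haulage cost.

Open {#1}: assign each demand point to its cheapest open site.
  A→#1 16, B→#1 8, C→#1 38, D→#1 28, E→#1 14, F→#1 20
  haulage cost 124, fixed 28 → total 152.
Compare {#1, #2}: haulage cost 87 + fixed 72 = 159.
Compare {#2}: haulage cost 130 + fixed 44 = 174.
Compare {#1, #3}: haulage cost 88 + fixed 87 = 175.
All other subsets cost ≥ 159. Minimum total cost: 152.

152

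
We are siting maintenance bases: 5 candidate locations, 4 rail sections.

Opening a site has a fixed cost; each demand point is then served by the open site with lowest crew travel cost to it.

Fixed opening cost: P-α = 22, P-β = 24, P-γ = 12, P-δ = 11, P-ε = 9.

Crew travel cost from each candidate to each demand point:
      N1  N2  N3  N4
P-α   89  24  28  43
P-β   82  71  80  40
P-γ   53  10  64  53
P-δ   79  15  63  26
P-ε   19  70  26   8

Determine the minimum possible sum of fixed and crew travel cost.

84

Open {P-γ, P-ε}: assign each demand point to its cheapest open site.
  N1→P-ε 19, N2→P-γ 10, N3→P-ε 26, N4→P-ε 8
  crew travel cost 63, fixed 21 → total 84.
Compare {P-δ, P-ε}: crew travel cost 68 + fixed 20 = 88.
Compare {P-γ, P-δ, P-ε}: crew travel cost 63 + fixed 32 = 95.
Compare {P-α, P-γ, P-ε}: crew travel cost 63 + fixed 43 = 106.
All other subsets cost ≥ 88. Minimum total cost: 84.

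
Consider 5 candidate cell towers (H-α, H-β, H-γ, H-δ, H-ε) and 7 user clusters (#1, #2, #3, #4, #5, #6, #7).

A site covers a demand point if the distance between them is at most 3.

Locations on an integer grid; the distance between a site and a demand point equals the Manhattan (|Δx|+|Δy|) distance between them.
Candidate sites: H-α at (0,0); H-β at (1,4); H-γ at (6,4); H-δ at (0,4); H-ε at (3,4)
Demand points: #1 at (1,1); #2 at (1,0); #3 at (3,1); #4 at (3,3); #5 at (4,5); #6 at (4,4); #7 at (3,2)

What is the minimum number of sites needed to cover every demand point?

Coverage sets (demand points within 3 of each site):
  H-α: {#1, #2}
  H-β: {#1, #4, #6}
  H-γ: {#5, #6}
  H-δ: {}
  H-ε: {#3, #4, #5, #6, #7}
No single site covers all 7 demand points.
But {H-α, H-ε} covers everything, so the minimum is 2.

2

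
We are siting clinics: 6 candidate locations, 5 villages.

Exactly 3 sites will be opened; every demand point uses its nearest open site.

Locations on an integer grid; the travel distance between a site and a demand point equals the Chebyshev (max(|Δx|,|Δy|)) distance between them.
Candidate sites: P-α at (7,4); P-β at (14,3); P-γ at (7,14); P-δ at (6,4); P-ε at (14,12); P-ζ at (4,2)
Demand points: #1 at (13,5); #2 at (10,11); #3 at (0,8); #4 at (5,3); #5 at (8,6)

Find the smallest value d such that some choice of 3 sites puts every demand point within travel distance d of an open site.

6

Open {P-α, P-γ, P-δ}.
  Farthest demand point is #1 at travel distance 6 (to P-α); all others are ≤ 6.
With {P-α, P-γ, P-ζ} the worst case is 6.
With {P-α, P-δ, P-ε} the worst case is 6.
No size-3 selection achieves below 6.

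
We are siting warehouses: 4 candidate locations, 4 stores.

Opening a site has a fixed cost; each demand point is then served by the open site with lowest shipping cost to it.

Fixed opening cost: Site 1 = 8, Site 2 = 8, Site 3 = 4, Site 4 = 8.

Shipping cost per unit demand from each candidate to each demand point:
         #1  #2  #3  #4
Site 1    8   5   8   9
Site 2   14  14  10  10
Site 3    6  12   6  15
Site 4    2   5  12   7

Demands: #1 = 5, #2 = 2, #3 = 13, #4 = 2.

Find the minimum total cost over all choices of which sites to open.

124

Open {Site 3, Site 4}: assign each demand point to its cheapest open site.
  #1→Site 4 5×2=10, #2→Site 4 2×5=10, #3→Site 3 13×6=78, #4→Site 4 2×7=14
  shipping cost 112, fixed 12 → total 124.
Compare {Site 1, Site 3, Site 4}: shipping cost 112 + fixed 20 = 132.
Compare {Site 2, Site 3, Site 4}: shipping cost 112 + fixed 20 = 132.
Compare {Site 1, Site 2, Site 3, Site 4}: shipping cost 112 + fixed 28 = 140.
All other subsets cost ≥ 132. Minimum total cost: 124.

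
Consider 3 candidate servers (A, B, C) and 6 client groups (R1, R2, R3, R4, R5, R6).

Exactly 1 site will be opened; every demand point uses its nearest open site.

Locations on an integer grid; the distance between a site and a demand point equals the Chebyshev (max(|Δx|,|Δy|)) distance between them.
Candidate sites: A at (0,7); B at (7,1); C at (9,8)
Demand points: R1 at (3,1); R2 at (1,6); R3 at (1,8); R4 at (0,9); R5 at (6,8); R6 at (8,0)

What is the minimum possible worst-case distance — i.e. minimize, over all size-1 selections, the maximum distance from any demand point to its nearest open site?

Open {A}.
  Farthest demand point is R6 at distance 8 (to A); all others are ≤ 8.
With {B} the worst case is 8.
With {C} the worst case is 9.
No size-1 selection achieves below 8.

8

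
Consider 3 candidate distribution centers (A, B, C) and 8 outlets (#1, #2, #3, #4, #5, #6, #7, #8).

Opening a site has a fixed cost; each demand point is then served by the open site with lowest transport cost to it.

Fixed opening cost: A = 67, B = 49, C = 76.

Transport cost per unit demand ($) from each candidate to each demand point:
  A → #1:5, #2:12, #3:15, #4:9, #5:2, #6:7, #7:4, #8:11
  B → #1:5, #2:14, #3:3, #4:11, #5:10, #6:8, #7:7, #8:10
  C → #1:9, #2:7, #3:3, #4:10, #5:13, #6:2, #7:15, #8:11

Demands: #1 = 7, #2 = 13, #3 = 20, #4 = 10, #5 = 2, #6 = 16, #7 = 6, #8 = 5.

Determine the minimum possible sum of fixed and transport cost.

Open {A, C}: assign each demand point to its cheapest open site.
  #1→A 7×5=35, #2→C 13×7=91, #3→C 20×3=60, #4→A 10×9=90, #5→A 2×2=4, #6→C 16×2=32, #7→A 6×4=24, #8→A 5×11=55
  transport cost 391, fixed 143 → total 534.
Compare {B, C}: transport cost 430 + fixed 125 = 555.
Compare {A, B, C}: transport cost 386 + fixed 192 = 578.
Compare {C}: transport cost 517 + fixed 76 = 593.
All other subsets cost ≥ 555. Minimum total cost: 534.

534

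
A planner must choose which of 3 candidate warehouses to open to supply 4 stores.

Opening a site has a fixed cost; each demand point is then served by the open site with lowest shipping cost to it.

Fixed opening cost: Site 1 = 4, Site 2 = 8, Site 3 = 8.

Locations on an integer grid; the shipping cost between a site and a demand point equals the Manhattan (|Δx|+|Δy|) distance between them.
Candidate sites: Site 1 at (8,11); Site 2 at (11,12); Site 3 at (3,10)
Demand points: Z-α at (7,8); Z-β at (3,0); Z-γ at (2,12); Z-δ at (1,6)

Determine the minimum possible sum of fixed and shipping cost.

Open {Site 3}: assign each demand point to its cheapest open site.
  Z-α→Site 3 6, Z-β→Site 3 10, Z-γ→Site 3 3, Z-δ→Site 3 6
  shipping cost 25, fixed 8 → total 33.
Compare {Site 1, Site 3}: shipping cost 23 + fixed 12 = 35.
Compare {Site 2, Site 3}: shipping cost 25 + fixed 16 = 41.
Compare {Site 1}: shipping cost 39 + fixed 4 = 43.
All other subsets cost ≥ 35. Minimum total cost: 33.

33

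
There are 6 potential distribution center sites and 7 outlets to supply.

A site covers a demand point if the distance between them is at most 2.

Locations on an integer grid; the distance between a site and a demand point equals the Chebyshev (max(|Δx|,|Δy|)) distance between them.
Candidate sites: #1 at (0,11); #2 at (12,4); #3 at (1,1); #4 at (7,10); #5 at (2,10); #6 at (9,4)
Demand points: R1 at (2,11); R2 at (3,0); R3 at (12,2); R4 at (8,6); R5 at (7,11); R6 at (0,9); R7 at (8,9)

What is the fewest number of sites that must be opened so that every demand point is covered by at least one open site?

Coverage sets (demand points within 2 of each site):
  #1: {R1, R6}
  #2: {R3}
  #3: {R2}
  #4: {R5, R7}
  #5: {R1, R6}
  #6: {R4}
No 4 sites suffice: every size-4 union leaves at least one demand point uncovered.
But {#1, #2, #3, #4, #6} covers everything, so the minimum is 5.

5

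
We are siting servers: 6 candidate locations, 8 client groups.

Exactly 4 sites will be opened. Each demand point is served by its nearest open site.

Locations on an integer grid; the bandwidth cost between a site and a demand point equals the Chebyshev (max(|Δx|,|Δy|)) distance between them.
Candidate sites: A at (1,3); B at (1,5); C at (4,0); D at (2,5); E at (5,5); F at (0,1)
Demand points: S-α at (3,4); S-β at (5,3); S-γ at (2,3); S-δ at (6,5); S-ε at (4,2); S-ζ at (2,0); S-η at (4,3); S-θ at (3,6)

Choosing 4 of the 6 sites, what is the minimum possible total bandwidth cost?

Open {A, C, D, E}.
  S-α→D 1, S-β→E 2, S-γ→A 1, S-δ→E 1, S-ε→C 2, S-ζ→C 2, S-η→D 2, S-θ→D 1  ⇒ total 12.
Compare {A, D, E, F}: total 13.
Compare {B, C, D, E}: total 13.
No size-4 selection does better; minimum is 12.

12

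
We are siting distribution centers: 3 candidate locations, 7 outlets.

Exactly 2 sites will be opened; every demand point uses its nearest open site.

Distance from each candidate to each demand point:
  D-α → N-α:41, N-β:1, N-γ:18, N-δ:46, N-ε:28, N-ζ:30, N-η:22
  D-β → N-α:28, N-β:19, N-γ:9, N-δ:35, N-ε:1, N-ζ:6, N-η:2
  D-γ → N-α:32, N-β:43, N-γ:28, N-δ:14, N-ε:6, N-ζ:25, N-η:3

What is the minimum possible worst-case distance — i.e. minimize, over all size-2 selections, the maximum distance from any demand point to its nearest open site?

28

Open {D-β, D-γ}.
  Farthest demand point is N-α at distance 28 (to D-β); all others are ≤ 28.
With {D-α, D-γ} the worst case is 32.
With {D-α, D-β} the worst case is 35.
No size-2 selection achieves below 28.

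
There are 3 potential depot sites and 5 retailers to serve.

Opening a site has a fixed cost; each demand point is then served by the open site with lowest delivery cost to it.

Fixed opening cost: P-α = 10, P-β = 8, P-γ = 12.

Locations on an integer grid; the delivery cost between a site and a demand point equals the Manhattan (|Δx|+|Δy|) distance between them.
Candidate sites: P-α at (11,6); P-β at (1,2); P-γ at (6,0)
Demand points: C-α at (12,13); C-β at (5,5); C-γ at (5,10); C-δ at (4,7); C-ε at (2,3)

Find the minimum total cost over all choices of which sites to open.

53

Open {P-α, P-β}: assign each demand point to its cheapest open site.
  C-α→P-α 8, C-β→P-α 7, C-γ→P-α 10, C-δ→P-α 8, C-ε→P-β 2
  delivery cost 35, fixed 18 → total 53.
Compare {P-α}: delivery cost 45 + fixed 10 = 55.
Compare {P-β}: delivery cost 51 + fixed 8 = 59.
Compare {P-α, P-γ}: delivery cost 39 + fixed 22 = 61.
All other subsets cost ≥ 55. Minimum total cost: 53.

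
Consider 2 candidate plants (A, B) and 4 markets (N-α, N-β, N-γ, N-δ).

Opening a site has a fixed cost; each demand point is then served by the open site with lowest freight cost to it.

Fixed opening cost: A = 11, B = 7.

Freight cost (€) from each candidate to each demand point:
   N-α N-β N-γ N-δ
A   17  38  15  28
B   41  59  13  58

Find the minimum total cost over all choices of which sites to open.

Open {A}: assign each demand point to its cheapest open site.
  N-α→A 17, N-β→A 38, N-γ→A 15, N-δ→A 28
  freight cost 98, fixed 11 → total 109.
Compare {A, B}: freight cost 96 + fixed 18 = 114.
Compare {B}: freight cost 171 + fixed 7 = 178.

109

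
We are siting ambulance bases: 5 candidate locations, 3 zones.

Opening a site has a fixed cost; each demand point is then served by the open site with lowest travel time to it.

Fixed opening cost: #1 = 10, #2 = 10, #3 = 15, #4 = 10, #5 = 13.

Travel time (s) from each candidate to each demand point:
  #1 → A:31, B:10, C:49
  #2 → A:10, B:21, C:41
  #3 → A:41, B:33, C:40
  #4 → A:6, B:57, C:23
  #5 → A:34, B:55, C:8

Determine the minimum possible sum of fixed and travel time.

57

Open {#1, #4, #5}: assign each demand point to its cheapest open site.
  A→#4 6, B→#1 10, C→#5 8
  travel time 24, fixed 33 → total 57.
Compare {#1, #4}: travel time 39 + fixed 20 = 59.
Compare {#1, #2, #5}: travel time 28 + fixed 33 = 61.
Compare {#2, #5}: travel time 39 + fixed 23 = 62.
All other subsets cost ≥ 59. Minimum total cost: 57.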